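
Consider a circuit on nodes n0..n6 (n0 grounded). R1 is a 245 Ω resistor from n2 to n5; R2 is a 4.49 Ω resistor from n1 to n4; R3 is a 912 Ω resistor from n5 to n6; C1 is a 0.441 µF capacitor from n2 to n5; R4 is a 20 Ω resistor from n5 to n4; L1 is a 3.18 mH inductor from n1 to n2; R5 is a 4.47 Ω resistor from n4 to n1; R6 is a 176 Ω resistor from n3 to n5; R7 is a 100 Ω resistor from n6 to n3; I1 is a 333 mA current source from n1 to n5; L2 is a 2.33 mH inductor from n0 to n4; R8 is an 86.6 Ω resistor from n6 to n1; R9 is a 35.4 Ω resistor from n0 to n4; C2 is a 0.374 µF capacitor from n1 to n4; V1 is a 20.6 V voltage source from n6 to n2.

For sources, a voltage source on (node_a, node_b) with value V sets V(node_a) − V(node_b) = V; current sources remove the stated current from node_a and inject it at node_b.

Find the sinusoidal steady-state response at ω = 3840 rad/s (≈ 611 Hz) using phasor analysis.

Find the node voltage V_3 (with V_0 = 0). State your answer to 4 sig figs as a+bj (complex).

MNA unknowns: 6 node voltages V₁..V_6 plus 1 source current (V1)
R1: Y=0.004082+0.000j on G[2,5]
R2: Y=0.2227+0.000j on G[1,4]
R3: Y=0.001096+0.000j on G[5,6]
C1: Y=0.000+0.001693j on G[2,5]
R4: Y=0.05000+0.000j on G[5,4]
L1: Y=0.000-0.08189j on G[1,2]
R5: Y=0.2237+0.000j on G[4,1]
R6: Y=0.005682+0.000j on G[3,5]
R7: Y=0.01000+0.000j on G[6,3]
I1: z[1]−=0.333, z[5]+=0.333
L2: Y=0.000-0.1118j on G[0,4]
R8: Y=0.01155+0.000j on G[6,1]
R9: Y=0.02825+0.000j on G[0,4]
C2: Y=0.000+0.001436j on G[1,4]
V1: row V6−V2=20.6, i_V1 at 6,2
solve → V1=-0.7988+0.08109j, V2=-1.660-2.992j, V3=14.66-2.162j, V4=0.000+0.000j, V5=7.134-0.7011j, V6=18.94-2.992j
aux → i_V1=-0.2836+0.04629j

14.66-2.162j V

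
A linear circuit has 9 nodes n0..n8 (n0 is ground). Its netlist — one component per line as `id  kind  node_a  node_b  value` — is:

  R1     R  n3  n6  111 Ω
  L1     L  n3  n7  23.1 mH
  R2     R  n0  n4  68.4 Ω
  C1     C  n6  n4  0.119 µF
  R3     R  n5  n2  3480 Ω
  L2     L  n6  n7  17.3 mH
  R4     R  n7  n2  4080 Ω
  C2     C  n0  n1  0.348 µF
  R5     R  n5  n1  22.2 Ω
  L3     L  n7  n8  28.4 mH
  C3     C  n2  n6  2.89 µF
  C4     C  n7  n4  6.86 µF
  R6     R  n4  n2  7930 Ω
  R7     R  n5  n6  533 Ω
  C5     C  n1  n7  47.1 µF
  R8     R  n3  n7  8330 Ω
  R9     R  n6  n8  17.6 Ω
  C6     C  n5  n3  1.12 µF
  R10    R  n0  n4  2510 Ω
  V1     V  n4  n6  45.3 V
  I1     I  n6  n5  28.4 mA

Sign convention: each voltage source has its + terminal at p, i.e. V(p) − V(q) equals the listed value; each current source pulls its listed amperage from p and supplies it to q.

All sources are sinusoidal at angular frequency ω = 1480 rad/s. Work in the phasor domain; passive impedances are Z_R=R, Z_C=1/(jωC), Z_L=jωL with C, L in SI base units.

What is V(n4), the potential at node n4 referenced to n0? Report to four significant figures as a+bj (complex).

Apply KCL at each of the 8 non-ground nodes and solve the resulting linear system.
Node n1: branches {C2, R5, C5} → V_1 = -52.94+4.764j
Node n2: branches {R3, R4, C3, R6} → V_2 = -44.69+1.480j
Node n3: branches {R1, L1, R8, C6} → V_3 = -51.48+7.462j
Node n4: branches {R2, C1, C4, R6, R10, V1} → V_4 = 0.1634+1.816j
Node n5: branches {R3, R5, R7, C6, I1} → V_5 = -52.08+4.648j
Node n6: branches {R1, C1, L2, C3, R7, R9, V1, I1} → V_6 = -45.14+1.816j
Node n7: branches {L1, L2, R4, L3, C4, C5, R8} → V_7 = -53.26+5.357j
Node n8: branches {L3, R9} → V_8 = -45.09+5.237j
Source currents: i(V1)=-0.04407-0.5777j

0.1634+1.816j V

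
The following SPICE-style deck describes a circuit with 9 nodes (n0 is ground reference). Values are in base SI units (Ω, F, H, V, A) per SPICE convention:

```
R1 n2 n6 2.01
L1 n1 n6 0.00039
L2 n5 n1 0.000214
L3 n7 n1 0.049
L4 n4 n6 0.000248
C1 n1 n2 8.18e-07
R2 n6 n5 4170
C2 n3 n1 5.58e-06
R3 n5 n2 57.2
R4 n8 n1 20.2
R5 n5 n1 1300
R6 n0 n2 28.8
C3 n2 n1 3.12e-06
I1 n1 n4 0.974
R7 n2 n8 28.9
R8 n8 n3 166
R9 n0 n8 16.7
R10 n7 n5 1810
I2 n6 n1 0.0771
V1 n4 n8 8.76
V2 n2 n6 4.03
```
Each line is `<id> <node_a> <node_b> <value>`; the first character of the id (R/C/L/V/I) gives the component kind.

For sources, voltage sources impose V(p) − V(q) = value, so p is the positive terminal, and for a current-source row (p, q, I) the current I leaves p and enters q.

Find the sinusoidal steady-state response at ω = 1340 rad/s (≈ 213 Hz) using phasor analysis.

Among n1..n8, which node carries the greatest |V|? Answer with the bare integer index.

2

Apply KCL at each of the 8 non-ground nodes and solve the resulting linear system.
Node n1: branches {L1, L2, L3, C1, C2, R4, R5, C3, I1, I2} → V_1 = 4.004-1.132j
Node n2: branches {R1, C1, R3, R6, C3, R7, V2} → V_2 = 8.077-0.4548j
Node n3: branches {C2, R8} → V_3 = 1.266+3.662j
Node n4: branches {L4, I1, V1} → V_4 = 4.077+0.2637j
Node n5: branches {L2, R2, R3, R5, R10} → V_5 = 4.001-1.111j
Node n6: branches {R1, L1, L4, R2, I2, V2} → V_6 = 4.047-0.4548j
Node n7: branches {L3, R10} → V_7 = 4.003-1.132j
Node n8: branches {R4, R7, R8, R9, V1} → V_8 = -4.683+0.2637j
Source currents: i(V1)=-1.188+0.08925j, i(V2)=-2.795+0.007683j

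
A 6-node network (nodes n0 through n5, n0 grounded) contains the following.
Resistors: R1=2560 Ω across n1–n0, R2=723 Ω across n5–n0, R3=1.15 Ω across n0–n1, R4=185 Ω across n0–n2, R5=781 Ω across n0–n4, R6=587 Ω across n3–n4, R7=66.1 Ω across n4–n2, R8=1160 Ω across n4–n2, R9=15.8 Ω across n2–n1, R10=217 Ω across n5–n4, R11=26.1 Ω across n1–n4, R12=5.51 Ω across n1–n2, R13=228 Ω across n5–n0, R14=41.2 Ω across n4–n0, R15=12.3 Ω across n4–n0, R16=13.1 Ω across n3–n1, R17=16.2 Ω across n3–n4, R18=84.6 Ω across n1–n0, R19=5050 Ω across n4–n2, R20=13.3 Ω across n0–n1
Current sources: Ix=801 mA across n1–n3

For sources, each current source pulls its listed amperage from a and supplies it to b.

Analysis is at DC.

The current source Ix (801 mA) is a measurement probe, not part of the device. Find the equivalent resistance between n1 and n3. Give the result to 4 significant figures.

MNA unknowns: 5 node voltages V₁..V_5
R1: Y=0.0003906 on G[1,0]
R2: Y=0.001383 on G[5,0]
R3: Y=0.8696 on G[0,1]
R4: Y=0.005405 on G[0,2]
R5: Y=0.001280 on G[0,4]
R6: Y=0.001704 on G[3,4]
R7: Y=0.01513 on G[4,2]
R8: Y=0.0008621 on G[4,2]
R9: Y=0.06329 on G[2,1]
R10: Y=0.004608 on G[5,4]
R11: Y=0.03831 on G[1,4]
R12: Y=0.1815 on G[1,2]
R13: Y=0.004386 on G[5,0]
R14: Y=0.02427 on G[4,0]
R15: Y=0.08130 on G[4,0]
R16: Y=0.07634 on G[3,1]
R17: Y=0.06173 on G[3,4]
R18: Y=0.01182 on G[1,0]
R19: Y=0.0001980 on G[4,2]
R20: Y=0.07519 on G[0,1]
Ix: z[1]−=0.801, z[3]+=0.801
solve → V1=-0.1998, V2=-0.07716, V3=6.417, V4=1.751, V5=0.7776

R_eq = 8.260 Ω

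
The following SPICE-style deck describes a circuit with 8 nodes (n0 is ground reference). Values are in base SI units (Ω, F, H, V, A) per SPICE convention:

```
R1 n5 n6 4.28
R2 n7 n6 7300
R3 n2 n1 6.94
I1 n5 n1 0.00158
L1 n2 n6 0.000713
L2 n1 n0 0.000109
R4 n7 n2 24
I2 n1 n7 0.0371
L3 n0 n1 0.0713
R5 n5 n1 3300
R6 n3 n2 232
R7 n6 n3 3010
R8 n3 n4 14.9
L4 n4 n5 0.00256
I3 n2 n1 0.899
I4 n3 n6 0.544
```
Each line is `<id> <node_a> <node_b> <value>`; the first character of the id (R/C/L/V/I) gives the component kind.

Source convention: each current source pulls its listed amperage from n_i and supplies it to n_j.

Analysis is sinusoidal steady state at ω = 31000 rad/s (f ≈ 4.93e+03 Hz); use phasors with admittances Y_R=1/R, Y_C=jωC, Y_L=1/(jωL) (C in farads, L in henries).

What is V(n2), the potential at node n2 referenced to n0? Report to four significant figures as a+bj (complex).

MNA unknowns: 7 node voltages V₁..V_7
R1: Y=0.2336+0.000j on G[5,6]
R2: Y=0.0001370+0.000j on G[7,6]
R3: Y=0.1441+0.000j on G[2,1]
I1: z[5]−=0.00158, z[1]+=0.00158
L1: Y=0.000-0.04524j on G[2,6]
L2: Y=0.000-0.2959j on G[1,0]
R4: Y=0.04167+0.000j on G[7,2]
I2: z[1]−=0.0371, z[7]+=0.0371
L3: Y=0.000-0.0004524j on G[0,1]
R5: Y=0.0003030+0.000j on G[5,1]
R6: Y=0.004310+0.000j on G[3,2]
R7: Y=0.0003322+0.000j on G[6,3]
R8: Y=0.06711+0.000j on G[3,4]
L4: Y=0.000-0.01260j on G[4,5]
I3: z[2]−=0.899, z[1]+=0.899
I4: z[3]−=0.544, z[6]+=0.544
solve → V1=0.000+0.000j, V2=-5.970-0.005841j, V3=-28.41-30.11j, V4=-21.84-32.20j, V5=-10.69+2.778j, V6=-8.813+2.180j, V7=-5.092+0.001321j

-5.970-0.005841j V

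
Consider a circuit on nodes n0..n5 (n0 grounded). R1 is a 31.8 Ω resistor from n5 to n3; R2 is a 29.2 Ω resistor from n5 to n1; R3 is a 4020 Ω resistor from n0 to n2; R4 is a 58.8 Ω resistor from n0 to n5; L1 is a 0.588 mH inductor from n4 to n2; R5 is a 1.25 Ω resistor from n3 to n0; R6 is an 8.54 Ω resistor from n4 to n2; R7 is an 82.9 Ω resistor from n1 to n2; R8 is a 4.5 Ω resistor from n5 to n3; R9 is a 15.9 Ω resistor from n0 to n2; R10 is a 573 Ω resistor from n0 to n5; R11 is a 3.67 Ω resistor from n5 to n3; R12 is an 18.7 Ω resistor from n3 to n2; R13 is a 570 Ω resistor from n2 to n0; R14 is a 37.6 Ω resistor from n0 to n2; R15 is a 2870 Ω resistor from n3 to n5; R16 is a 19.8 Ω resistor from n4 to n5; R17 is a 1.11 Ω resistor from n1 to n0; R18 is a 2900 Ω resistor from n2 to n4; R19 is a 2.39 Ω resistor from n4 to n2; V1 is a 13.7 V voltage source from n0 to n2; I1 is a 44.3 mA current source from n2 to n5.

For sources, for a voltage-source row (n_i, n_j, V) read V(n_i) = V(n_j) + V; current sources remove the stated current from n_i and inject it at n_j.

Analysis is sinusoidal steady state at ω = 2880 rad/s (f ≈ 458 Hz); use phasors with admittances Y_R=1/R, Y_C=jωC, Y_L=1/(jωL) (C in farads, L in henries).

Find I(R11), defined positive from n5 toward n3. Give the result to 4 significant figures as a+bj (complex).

-0.2130+0.009968j A

MNA unknowns: 5 node voltages V₁..V_5 plus 1 source current (V1)
R1: Y=0.03145+0.000j on G[5,3]
R2: Y=0.03425+0.000j on G[5,1]
R3: Y=0.0002488+0.000j on G[0,2]
R4: Y=0.01701+0.000j on G[0,5]
L1: Y=0.000-0.5905j on G[4,2]
R5: Y=0.8000+0.000j on G[3,0]
R6: Y=0.1171+0.000j on G[4,2]
R7: Y=0.01206+0.000j on G[1,2]
R8: Y=0.2222+0.000j on G[5,3]
R9: Y=0.06289+0.000j on G[0,2]
R10: Y=0.001745+0.000j on G[0,5]
R11: Y=0.2725+0.000j on G[5,3]
R12: Y=0.05348+0.000j on G[3,2]
R13: Y=0.001754+0.000j on G[2,0]
R14: Y=0.02660+0.000j on G[0,2]
R15: Y=0.0003484+0.000j on G[3,5]
R16: Y=0.05051+0.000j on G[4,5]
R17: Y=0.9009+0.000j on G[1,0]
R18: Y=0.0003448+0.000j on G[2,4]
R19: Y=0.4184+0.000j on G[4,2]
V1: row V0−V2=13.7, i_V1 at 0,2
I1: z[2]−=0.0443, z[5]+=0.0443
solve → V1=-0.2512+0.002139j, V2=-13.70+0.000j, V3=-1.341+0.02257j, V4=-13.21+0.5011j, V5=-2.123+0.05915j
aux → i_V1=-2.592+0.02109j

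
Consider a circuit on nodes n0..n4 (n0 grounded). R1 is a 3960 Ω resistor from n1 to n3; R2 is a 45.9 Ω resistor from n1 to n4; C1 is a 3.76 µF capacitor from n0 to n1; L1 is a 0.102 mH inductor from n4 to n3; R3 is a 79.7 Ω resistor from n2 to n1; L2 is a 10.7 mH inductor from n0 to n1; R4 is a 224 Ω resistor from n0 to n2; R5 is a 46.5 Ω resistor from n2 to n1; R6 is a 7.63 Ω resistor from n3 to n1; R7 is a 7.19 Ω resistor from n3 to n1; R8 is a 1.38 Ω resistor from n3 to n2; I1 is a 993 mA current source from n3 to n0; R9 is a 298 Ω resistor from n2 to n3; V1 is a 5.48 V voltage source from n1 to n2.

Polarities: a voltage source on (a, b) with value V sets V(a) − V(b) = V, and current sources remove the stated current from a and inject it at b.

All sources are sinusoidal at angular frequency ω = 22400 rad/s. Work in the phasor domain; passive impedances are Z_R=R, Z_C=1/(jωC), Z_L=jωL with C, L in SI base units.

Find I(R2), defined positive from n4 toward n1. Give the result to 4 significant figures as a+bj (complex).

MNA unknowns: 4 node voltages V₁..V_4 plus 1 source current (V1)
R1: Y=0.0002525+0.000j on G[1,3]
R2: Y=0.02179+0.000j on G[1,4]
C1: Y=0.000+0.08422j on G[0,1]
L1: Y=0.000-0.4377j on G[4,3]
R3: Y=0.01255+0.000j on G[2,1]
L2: Y=0.000-0.004172j on G[0,1]
R4: Y=0.004464+0.000j on G[0,2]
R5: Y=0.02151+0.000j on G[2,1]
R6: Y=0.1311+0.000j on G[3,1]
R7: Y=0.1391+0.000j on G[3,1]
R8: Y=0.7246+0.000j on G[3,2]
I1: z[3]−=0.993, z[0]+=0.993
R9: Y=0.003356+0.000j on G[2,3]
V1: row V1−V2=5.48, i_V1 at 1,2
solve → V1=-0.6726+12.06j, V2=-6.153+12.06j, V3=-5.557+12.06j, V4=-5.545+12.30j
aux → i_V1=-0.6479+0.05762j

-0.1062+0.005171j A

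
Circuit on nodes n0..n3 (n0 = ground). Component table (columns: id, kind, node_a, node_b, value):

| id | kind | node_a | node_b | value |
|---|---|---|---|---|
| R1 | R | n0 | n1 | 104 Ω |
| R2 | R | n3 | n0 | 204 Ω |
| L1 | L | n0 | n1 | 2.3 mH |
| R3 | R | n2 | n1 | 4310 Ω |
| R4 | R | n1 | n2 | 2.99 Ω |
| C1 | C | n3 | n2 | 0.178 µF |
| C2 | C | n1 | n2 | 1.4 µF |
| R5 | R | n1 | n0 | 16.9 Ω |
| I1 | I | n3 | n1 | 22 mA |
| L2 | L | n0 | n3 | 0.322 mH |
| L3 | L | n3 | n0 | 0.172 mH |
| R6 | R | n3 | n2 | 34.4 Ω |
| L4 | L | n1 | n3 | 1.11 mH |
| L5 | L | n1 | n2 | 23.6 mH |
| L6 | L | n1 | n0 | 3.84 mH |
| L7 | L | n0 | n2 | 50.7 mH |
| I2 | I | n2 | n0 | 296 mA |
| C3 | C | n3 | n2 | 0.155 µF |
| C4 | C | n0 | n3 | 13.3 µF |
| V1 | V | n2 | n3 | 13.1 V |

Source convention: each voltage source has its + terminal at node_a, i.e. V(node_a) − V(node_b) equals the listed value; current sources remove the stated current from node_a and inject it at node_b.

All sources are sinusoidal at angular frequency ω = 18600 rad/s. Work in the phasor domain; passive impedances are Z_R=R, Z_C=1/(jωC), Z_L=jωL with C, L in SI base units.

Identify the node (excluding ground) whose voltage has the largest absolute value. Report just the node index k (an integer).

2

MNA unknowns: 3 node voltages V₁..V_3 plus 1 source current (V1)
R1: Y=0.009615+0.000j on G[0,1]
R2: Y=0.004902+0.000j on G[3,0]
L1: Y=0.000-0.02338j on G[0,1]
R3: Y=0.0002320+0.000j on G[2,1]
R4: Y=0.3344+0.000j on G[1,2]
C1: Y=0.000+0.003311j on G[3,2]
C2: Y=0.000+0.02604j on G[1,2]
R5: Y=0.05917+0.000j on G[1,0]
I1: z[3]−=0.022, z[1]+=0.022
L2: Y=0.000-0.1670j on G[0,3]
L3: Y=0.000-0.3126j on G[3,0]
R6: Y=0.02907+0.000j on G[3,2]
L4: Y=0.000-0.04844j on G[1,3]
L5: Y=0.000-0.002278j on G[1,2]
L6: Y=0.000-0.01400j on G[1,0]
L7: Y=0.000-0.001060j on G[0,2]
I2: z[2]−=0.296, z[0]+=0.296
C3: Y=0.000+0.002883j on G[3,2]
C4: Y=0.000+0.2474j on G[0,3]
V1: row V2−V3=13.1, i_V1 at 2,3
solve → V1=9.262-0.8608j, V2=11.22-3.823j, V3=-1.878-3.823j
aux → i_V1=-1.399+0.8757j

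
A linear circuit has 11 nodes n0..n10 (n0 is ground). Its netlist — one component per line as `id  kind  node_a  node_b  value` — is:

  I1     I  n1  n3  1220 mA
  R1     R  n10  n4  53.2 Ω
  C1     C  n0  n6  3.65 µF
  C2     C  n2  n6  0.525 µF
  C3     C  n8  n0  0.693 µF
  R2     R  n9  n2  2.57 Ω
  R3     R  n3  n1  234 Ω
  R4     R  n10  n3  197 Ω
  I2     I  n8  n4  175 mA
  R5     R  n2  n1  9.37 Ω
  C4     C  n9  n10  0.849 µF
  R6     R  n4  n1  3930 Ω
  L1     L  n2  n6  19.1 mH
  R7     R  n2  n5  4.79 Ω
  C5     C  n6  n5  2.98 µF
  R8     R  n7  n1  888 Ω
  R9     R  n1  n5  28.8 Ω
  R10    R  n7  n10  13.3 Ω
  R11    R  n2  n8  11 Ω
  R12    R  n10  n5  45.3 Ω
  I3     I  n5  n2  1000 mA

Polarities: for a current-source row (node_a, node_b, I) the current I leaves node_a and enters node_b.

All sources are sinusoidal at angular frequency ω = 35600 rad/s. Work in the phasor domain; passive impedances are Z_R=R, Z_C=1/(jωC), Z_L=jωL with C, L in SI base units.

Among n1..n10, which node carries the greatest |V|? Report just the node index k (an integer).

3

Element admittances at ω=35600 rad/s:
  I1: injects 1.22 A into n3 (from n1)
  Y(R1) = 0.01880+0.000j S between n10,n4
  Y(C1) = 0.000+0.1299j S between n0,n6
  Y(C2) = 0.000+0.01869j S between n2,n6
  Y(C3) = 0.000+0.02467j S between n8,n0
  Y(R2) = 0.3891+0.000j S between n9,n2
  Y(R3) = 0.004274+0.000j S between n3,n1
  Y(R4) = 0.005076+0.000j S between n10,n3
  I2: injects 0.175 A into n4 (from n8)
  Y(R5) = 0.1067+0.000j S between n2,n1
  Y(C4) = 0.000+0.03022j S between n9,n10
  Y(R6) = 0.0002545+0.000j S between n4,n1
  Y(L1) = 0.000-0.001471j S between n2,n6
  Y(R7) = 0.2088+0.000j S between n2,n5
  Y(C5) = 0.000+0.1061j S between n6,n5
  Y(R8) = 0.001126+0.000j S between n7,n1
  Y(R9) = 0.03472+0.000j S between n1,n5
  Y(R10) = 0.07519+0.000j S between n7,n10
  Y(R11) = 0.09091+0.000j S between n2,n8
  Y(R12) = 0.02208+0.000j S between n10,n5
  I3: injects 1 A into n2 (from n5)
Assemble and solve the 10×10 MNA system:
  V(n1)=-2.398+0.07712j  V(n2)=2.694+0.6412j  V(n3)=137.3-6.940j  V(n4)=23.51-12.67j  V(n5)=-0.8353-0.2867j  V(n6)=-0.1668-0.07649j  V(n7)=14.30-12.66j  V(n8)=0.8783+0.4029j  V(n9)=3.807+1.476j  V(n10)=14.55-12.85j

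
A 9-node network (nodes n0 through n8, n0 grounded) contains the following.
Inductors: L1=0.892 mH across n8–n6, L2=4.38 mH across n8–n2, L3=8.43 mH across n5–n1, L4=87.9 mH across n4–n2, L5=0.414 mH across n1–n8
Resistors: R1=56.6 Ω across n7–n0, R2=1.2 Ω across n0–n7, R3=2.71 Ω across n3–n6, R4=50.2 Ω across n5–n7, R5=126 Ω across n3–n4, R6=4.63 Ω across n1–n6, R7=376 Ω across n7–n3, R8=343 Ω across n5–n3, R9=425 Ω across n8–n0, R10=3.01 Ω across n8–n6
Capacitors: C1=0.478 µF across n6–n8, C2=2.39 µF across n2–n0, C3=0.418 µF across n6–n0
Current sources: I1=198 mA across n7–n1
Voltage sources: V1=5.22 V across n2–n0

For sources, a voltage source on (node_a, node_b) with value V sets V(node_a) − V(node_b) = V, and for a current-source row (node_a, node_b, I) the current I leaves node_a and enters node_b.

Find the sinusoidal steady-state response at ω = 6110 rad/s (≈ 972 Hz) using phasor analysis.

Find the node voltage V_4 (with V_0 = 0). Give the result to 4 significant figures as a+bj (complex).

4.744+2.397j V

Apply KCL at each of the 8 non-ground nodes and solve the resulting linear system.
Node n1: branches {L3, R6, L5, I1} → V_1 = 5.442+2.788j
Node n2: branches {L2, C2, L4, V1} → V_2 = 5.220+0.000j
Node n3: branches {R3, R5, R7, R8} → V_3 = 5.306+2.508j
Node n4: branches {R5, L4} → V_4 = 4.744+2.397j
Node n5: branches {R4, L3, R8} → V_5 = 3.839-1.057j
Node n6: branches {L1, C1, R3, R6, C3, R10} → V_6 = 5.369+2.557j
Node n7: branches {R1, R2, R4, R7, I1} → V_7 = -0.1230-0.01646j
Node n8: branches {L1, C1, L2, R9, R10, L5} → V_8 = 5.394+2.516j
Source currents: i(V1)=0.09847-0.08185j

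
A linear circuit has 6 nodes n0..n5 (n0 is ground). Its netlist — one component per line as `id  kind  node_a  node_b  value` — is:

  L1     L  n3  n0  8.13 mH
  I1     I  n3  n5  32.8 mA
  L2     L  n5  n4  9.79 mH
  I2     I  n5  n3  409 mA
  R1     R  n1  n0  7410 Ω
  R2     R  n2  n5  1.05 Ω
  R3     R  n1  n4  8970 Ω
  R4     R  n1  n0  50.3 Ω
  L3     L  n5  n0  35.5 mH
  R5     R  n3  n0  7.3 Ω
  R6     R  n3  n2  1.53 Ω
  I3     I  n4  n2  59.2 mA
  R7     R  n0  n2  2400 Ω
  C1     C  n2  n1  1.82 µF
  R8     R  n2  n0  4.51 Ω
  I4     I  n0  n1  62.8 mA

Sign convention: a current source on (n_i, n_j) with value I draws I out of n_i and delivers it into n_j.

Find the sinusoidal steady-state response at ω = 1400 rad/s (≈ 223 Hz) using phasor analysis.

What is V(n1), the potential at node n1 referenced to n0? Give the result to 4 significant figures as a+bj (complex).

Element admittances at ω=1400 rad/s:
  Y(L1) = 0.000-0.08786j S between n3,n0
  I1: injects 0.0328 A into n5 (from n3)
  Y(L2) = 0.000-0.07296j S between n5,n4
  I2: injects 0.409 A into n3 (from n5)
  Y(R1) = 0.0001350+0.000j S between n1,n0
  Y(R2) = 0.9524+0.000j S between n2,n5
  Y(R3) = 0.0001115+0.000j S between n1,n4
  Y(R4) = 0.01988+0.000j S between n1,n0
  Y(L3) = 0.000-0.02012j S between n5,n0
  Y(R5) = 0.1370+0.000j S between n3,n0
  Y(R6) = 0.6536+0.000j S between n3,n2
  I3: injects 0.0592 A into n2 (from n4)
  Y(R7) = 0.0004167+0.000j S between n0,n2
  Y(C1) = 0.000+0.002548j S between n2,n1
  Y(R8) = 0.2217+0.000j S between n2,n0
  I4: injects 0.0628 A into n1 (from n0)
Assemble and solve the 5×5 MNA system:
  V(n1)=3.057-0.4176j  V(n2)=-0.2076+0.04914j  V(n3)=0.2961+0.07352j  V(n4)=-0.6656-0.7706j  V(n5)=-0.6651+0.03513j

3.057-0.4176j V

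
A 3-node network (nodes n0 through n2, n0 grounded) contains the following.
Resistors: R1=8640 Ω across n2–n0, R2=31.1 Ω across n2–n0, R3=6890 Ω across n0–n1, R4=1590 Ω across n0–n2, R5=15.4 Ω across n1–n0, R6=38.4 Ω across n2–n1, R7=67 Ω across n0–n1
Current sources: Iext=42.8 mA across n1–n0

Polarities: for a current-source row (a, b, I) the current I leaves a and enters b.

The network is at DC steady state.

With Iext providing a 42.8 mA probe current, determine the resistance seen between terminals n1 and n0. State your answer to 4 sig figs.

Element admittances at DC:
  Y(R1) = 0.0001157 S between n2,n0
  Y(R2) = 0.03215 S between n2,n0
  Y(R3) = 0.0001451 S between n0,n1
  Y(R4) = 0.0006289 S between n0,n2
  Y(R5) = 0.06494 S between n1,n0
  Y(R6) = 0.02604 S between n2,n1
  Y(R7) = 0.01493 S between n0,n1
  Iext: injects 0.0428 A into n0 (from n1)
Assemble and solve the 2×2 MNA system:
  V(n1)=-0.4527  V(n2)=-0.2000

R_eq = 10.58 Ω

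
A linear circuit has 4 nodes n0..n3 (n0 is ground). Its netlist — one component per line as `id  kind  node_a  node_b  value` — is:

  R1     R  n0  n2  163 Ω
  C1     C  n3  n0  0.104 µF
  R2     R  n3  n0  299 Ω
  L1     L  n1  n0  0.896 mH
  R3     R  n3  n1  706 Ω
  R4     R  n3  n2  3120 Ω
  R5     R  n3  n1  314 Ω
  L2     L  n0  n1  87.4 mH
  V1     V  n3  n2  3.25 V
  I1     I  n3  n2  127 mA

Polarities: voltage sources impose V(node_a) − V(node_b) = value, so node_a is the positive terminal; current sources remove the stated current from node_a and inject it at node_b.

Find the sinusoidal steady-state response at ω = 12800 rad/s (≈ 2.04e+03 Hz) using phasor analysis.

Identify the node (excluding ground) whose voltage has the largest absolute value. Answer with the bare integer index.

2

MNA unknowns: 3 node voltages V₁..V_3 plus 1 source current (V1)
R1: Y=0.006135+0.000j on G[0,2]
C1: Y=0.000+0.001331j on G[3,0]
R2: Y=0.003344+0.000j on G[3,0]
L1: Y=0.000-0.08719j on G[1,0]
R3: Y=0.001416+0.000j on G[3,1]
R4: Y=0.0003205+0.000j on G[3,2]
R5: Y=0.003185+0.000j on G[3,1]
L2: Y=0.000-0.0008939j on G[0,1]
V1: row V3−V2=3.25, i_V1 at 3,2
I1: z[3]−=0.127, z[2]+=0.127
solve → V1=0.009527+0.07309j, V2=-1.841-0.1093j, V3=1.409-0.1093j
aux → i_V1=-0.1393-0.0006706j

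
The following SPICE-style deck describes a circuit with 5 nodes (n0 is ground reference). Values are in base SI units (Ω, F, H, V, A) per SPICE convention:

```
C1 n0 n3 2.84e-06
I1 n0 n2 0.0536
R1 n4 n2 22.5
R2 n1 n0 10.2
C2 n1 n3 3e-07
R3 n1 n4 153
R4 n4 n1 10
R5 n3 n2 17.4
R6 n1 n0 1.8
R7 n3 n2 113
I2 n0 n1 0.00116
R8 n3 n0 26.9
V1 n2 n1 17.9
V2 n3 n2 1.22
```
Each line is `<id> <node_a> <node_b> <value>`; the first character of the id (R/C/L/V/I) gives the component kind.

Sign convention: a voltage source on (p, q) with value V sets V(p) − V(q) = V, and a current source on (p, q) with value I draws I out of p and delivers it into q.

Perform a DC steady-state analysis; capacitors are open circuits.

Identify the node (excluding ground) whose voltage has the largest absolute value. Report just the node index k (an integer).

3

MNA unknowns: 4 node voltages V₁..V_4 plus 2 source currents (V1, V2)
C1: Y=0.000 on G[0,3]
I1: z[0]−=0.0536, z[2]+=0.0536
R1: Y=0.04444 on G[4,2]
R2: Y=0.09804 on G[1,0]
C2: Y=0.000 on G[1,3]
R3: Y=0.006536 on G[1,4]
R4: Y=0.1000 on G[4,1]
R5: Y=0.05747 on G[3,2]
R6: Y=0.5556 on G[1,0]
R7: Y=0.008850 on G[3,2]
I2: z[0]−=0.00116, z[1]+=0.00116
R8: Y=0.03717 on G[3,0]
V1: row V2−V1=17.9, i_V1 at 2,1
V2: row V3−V2=1.22, i_V2 at 3,2
solve → V1=-0.9497, V2=16.95, V3=18.17, V4=4.320
aux → i_V1=-1.183, i_V2=-0.7564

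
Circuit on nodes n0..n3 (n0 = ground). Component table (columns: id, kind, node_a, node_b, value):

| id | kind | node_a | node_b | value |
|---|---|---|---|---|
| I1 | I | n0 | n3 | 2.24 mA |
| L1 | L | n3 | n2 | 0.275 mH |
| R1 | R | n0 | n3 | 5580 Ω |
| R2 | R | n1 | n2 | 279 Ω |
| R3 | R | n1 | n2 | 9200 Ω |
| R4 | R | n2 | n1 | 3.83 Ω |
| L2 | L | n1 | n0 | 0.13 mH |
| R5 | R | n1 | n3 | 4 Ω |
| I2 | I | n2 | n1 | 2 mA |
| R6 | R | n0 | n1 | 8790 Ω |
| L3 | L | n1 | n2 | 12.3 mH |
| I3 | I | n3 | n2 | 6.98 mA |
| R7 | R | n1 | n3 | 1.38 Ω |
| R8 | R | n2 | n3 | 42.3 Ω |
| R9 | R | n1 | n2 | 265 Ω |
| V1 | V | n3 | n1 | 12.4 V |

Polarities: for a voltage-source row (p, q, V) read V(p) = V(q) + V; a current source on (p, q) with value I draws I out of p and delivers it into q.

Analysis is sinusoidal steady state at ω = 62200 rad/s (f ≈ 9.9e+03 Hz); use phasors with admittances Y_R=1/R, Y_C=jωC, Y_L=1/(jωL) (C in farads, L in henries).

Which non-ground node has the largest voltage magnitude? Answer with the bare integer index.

MNA unknowns: 3 node voltages V₁..V_3 plus 1 source current (V1)
I1: z[0]−=0.00224, z[3]+=0.00224
L1: Y=0.000-0.05846j on G[3,2]
R1: Y=0.0001792+0.000j on G[0,3]
R2: Y=0.003584+0.000j on G[1,2]
R3: Y=0.0001087+0.000j on G[1,2]
R4: Y=0.2611+0.000j on G[2,1]
L2: Y=0.000-0.1237j on G[1,0]
R5: Y=0.2500+0.000j on G[1,3]
I2: z[2]−=0.002, z[1]+=0.002
R6: Y=0.0001138+0.000j on G[0,1]
L3: Y=0.000-0.001307j on G[1,2]
I3: z[3]−=0.00698, z[2]+=0.00698
R7: Y=0.7246+0.000j on G[1,3]
R8: Y=0.02364+0.000j on G[2,3]
R9: Y=0.003774+0.000j on G[1,2]
V1: row V3−V1=12.4, i_V1 at 3,1
solve → V1=3.405e-07+0.0001438j, V2=1.466-2.181j, V3=12.40+0.0001438j
aux → i_V1=-12.48+0.5876j

3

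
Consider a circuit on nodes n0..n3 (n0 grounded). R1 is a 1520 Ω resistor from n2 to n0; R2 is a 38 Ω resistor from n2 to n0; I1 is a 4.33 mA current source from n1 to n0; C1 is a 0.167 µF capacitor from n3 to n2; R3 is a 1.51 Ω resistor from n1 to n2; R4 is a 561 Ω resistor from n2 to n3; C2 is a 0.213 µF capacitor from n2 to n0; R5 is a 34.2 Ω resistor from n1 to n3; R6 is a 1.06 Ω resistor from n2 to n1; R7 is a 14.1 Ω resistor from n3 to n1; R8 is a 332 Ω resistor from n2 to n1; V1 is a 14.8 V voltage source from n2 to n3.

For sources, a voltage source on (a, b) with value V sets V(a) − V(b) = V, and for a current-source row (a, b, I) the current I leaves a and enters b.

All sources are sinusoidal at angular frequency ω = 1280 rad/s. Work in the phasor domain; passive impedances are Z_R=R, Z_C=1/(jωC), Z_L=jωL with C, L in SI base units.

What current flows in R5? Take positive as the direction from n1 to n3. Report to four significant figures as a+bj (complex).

Element admittances at ω=1280 rad/s:
  Y(R1) = 0.0006579+0.000j S between n2,n0
  Y(R2) = 0.02632+0.000j S between n2,n0
  I1: injects 0.00433 A into n0 (from n1)
  Y(C1) = 0.000+0.0002138j S between n3,n2
  Y(R3) = 0.6623+0.000j S between n1,n2
  Y(R4) = 0.001783+0.000j S between n2,n3
  Y(C2) = 0.000+0.0002726j S between n2,n0
  Y(R5) = 0.02924+0.000j S between n1,n3
  Y(R6) = 0.9434+0.000j S between n2,n1
  Y(R7) = 0.07092+0.000j S between n3,n1
  Y(R8) = 0.003012+0.000j S between n2,n1
  V1: constraint V(n2)−V(n3) = 14.8
Assemble and solve the 4×4 MNA system:
  V(n1)=-1.031+0.001622j  V(n2)=-0.1605+0.001622j  V(n3)=-14.96+0.001622j
  i(V1)=-1.422-0.003164j

0.4073+0.000j A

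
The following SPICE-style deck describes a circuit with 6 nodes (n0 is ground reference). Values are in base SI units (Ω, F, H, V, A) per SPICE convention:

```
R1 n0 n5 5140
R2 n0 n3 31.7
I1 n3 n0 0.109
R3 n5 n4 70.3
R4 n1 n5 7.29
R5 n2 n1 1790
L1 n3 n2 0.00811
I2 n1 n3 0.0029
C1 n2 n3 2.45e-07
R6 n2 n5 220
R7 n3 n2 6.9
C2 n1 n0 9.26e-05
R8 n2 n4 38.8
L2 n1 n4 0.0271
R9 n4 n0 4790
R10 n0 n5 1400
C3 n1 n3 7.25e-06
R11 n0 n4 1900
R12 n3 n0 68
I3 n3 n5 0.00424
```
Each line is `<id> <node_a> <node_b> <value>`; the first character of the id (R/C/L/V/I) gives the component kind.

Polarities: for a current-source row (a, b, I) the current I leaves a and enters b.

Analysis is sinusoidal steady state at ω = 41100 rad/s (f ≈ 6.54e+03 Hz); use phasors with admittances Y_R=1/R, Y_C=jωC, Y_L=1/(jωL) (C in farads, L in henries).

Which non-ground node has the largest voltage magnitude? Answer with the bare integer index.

Element admittances at ω=41100 rad/s:
  Y(R1) = 0.0001946+0.000j S between n0,n5
  Y(R2) = 0.03155+0.000j S between n0,n3
  I1: injects 0.109 A into n0 (from n3)
  Y(R3) = 0.01422+0.000j S between n5,n4
  Y(R4) = 0.1372+0.000j S between n1,n5
  Y(R5) = 0.0005587+0.000j S between n2,n1
  Y(L1) = 0.000-0.003000j S between n3,n2
  I2: injects 0.0029 A into n3 (from n1)
  Y(C1) = 0.000+0.01007j S between n2,n3
  Y(R6) = 0.004545+0.000j S between n2,n5
  Y(R7) = 0.1449+0.000j S between n3,n2
  Y(C2) = 0.000+3.806j S between n1,n0
  Y(R8) = 0.02577+0.000j S between n2,n4
  Y(L2) = 0.000-0.0008978j S between n1,n4
  Y(R9) = 0.0002088+0.000j S between n4,n0
  Y(R10) = 0.0007143+0.000j S between n0,n5
  Y(C3) = 0.000+0.2980j S between n1,n3
  Y(R11) = 0.0005263+0.000j S between n0,n4
  Y(R12) = 0.01471+0.000j S between n3,n0
  I3: injects 0.00424 A into n5 (from n3)
Assemble and solve the 5×5 MNA system:
  V(n1)=-0.004701+0.02768j  V(n2)=-0.07215+0.3515j  V(n3)=-0.07863+0.3819j  V(n4)=-0.04449+0.2412j  V(n5)=0.01679+0.05626j

3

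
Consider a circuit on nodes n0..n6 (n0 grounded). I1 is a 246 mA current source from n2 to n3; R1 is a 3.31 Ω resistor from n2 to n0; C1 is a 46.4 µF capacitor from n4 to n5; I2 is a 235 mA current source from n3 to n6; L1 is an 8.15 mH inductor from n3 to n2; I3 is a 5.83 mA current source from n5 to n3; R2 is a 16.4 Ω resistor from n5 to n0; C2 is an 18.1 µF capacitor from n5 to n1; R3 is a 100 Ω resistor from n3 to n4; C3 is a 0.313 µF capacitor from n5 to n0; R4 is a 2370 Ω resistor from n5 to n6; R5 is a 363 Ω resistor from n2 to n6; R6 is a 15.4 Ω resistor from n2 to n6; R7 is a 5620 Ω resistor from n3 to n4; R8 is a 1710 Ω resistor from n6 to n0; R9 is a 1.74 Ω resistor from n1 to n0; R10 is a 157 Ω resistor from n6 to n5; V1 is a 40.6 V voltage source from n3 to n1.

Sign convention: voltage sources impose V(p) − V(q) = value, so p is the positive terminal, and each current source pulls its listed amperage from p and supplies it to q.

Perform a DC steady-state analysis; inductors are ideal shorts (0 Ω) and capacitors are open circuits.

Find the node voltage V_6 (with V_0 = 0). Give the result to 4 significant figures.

27.18 V

Element admittances at DC:
  I1: injects 0.246 A into n3 (from n2)
  Y(R1) = 0.3021 S between n2,n0
  Y(C1) = 0.000 S between n4,n5
  I2: injects 0.235 A into n6 (from n3)
  L1: short n3↔n2 (DC inductor)
  I3: injects 0.00583 A into n3 (from n5)
  Y(R2) = 0.06098 S between n5,n0
  Y(C2) = 0.000 S between n5,n1
  Y(R3) = 0.01000 S between n3,n4
  Y(C3) = 0.000 S between n5,n0
  Y(R4) = 0.0004219 S between n5,n6
  Y(R5) = 0.002755 S between n2,n6
  Y(R6) = 0.06494 S between n2,n6
  Y(R7) = 0.0001779 S between n3,n4
  Y(R8) = 0.0005848 S between n6,n0
  Y(R9) = 0.5747 S between n1,n0
  Y(R10) = 0.006369 S between n6,n5
  V1: constraint V(n3)−V(n1) = 40.6
Assemble and solve the 8×8 MNA system:
  V(n1)=-14.19  V(n2)=26.41  V(n3)=26.41  V(n4)=26.41  V(n5)=2.638  V(n6)=27.18
  i(L1)=8.172  i(V1)=-8.155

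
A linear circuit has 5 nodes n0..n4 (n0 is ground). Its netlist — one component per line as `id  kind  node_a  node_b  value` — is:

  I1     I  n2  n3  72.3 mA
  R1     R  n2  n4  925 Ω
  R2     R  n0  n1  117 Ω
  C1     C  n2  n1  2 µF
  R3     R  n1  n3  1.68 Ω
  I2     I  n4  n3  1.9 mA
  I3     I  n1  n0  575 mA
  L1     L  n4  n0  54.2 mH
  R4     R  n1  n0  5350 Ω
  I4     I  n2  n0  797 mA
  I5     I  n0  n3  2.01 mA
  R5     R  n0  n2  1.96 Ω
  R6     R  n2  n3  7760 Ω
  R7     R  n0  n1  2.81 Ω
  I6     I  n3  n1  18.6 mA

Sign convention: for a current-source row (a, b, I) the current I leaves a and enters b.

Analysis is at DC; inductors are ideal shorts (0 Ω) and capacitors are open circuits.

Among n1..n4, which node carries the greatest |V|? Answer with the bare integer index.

2

MNA unknowns: 4 node voltages V₁..V_4 plus 1 source current (L1)
I1: z[2]−=0.0723, z[3]+=0.0723
R1: Y=0.001081 on G[2,4]
R2: Y=0.008547 on G[0,1]
C1: Y=0.000 on G[2,1]
R3: Y=0.5952 on G[1,3]
I2: z[4]−=0.0019, z[3]+=0.0019
I3: z[1]−=0.575, z[0]+=0.575
L1: row V4−V0=0, i_L1 at 4,0
R4: Y=0.0001869 on G[1,0]
I4: z[2]−=0.797, z[0]+=0.797
I5: z[0]−=0.00201, z[3]+=0.00201
R5: Y=0.5102 on G[0,2]
R6: Y=0.0001289 on G[2,3]
R7: Y=0.3559 on G[0,1]
I6: z[3]−=0.0186, z[1]+=0.0186
solve → V1=-1.368, V2=-1.700, V3=-1.271, V4=0.000
aux → i_L1=-0.003738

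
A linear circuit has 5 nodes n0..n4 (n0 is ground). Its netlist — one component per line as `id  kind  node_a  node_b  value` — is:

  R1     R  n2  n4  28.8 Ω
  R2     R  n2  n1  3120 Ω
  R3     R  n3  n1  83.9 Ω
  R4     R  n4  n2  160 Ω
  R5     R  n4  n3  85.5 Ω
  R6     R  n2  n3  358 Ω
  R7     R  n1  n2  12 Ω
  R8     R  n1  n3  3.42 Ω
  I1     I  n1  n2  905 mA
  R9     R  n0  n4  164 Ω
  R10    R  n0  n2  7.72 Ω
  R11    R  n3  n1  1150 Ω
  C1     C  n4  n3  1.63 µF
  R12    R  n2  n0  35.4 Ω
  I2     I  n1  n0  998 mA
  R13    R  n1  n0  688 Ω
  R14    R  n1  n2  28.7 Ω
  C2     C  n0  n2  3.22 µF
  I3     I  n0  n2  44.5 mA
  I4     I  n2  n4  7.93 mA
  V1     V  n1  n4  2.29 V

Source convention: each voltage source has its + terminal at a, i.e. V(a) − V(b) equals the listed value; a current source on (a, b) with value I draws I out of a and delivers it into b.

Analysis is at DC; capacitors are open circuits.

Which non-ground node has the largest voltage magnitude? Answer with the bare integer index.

4

MNA unknowns: 4 node voltages V₁..V_4 plus 1 source current (V1)
R1: Y=0.03472 on G[2,4]
R2: Y=0.0003205 on G[2,1]
R3: Y=0.01192 on G[3,1]
R4: Y=0.006250 on G[4,2]
R5: Y=0.01170 on G[4,3]
R6: Y=0.002793 on G[2,3]
R7: Y=0.08333 on G[1,2]
R8: Y=0.2924 on G[1,3]
I1: z[1]−=0.905, z[2]+=0.905
R9: Y=0.006098 on G[0,4]
R10: Y=0.1295 on G[0,2]
R11: Y=0.0008696 on G[3,1]
C1: Y=0.000 on G[4,3]
R12: Y=0.02825 on G[2,0]
I2: z[1]−=0.998, z[0]+=0.998
R13: Y=0.001453 on G[1,0]
R14: Y=0.03484 on G[1,2]
C2: Y=0.000 on G[0,2]
I3: z[0]−=0.0445, z[2]+=0.0445
I4: z[2]−=0.00793, z[4]+=0.00793
V1: row V1−V4=2.29, i_V1 at 1,4
solve → V1=-15.51, V2=-5.213, V3=-15.50, V4=-17.80
aux → i_V1=-0.6589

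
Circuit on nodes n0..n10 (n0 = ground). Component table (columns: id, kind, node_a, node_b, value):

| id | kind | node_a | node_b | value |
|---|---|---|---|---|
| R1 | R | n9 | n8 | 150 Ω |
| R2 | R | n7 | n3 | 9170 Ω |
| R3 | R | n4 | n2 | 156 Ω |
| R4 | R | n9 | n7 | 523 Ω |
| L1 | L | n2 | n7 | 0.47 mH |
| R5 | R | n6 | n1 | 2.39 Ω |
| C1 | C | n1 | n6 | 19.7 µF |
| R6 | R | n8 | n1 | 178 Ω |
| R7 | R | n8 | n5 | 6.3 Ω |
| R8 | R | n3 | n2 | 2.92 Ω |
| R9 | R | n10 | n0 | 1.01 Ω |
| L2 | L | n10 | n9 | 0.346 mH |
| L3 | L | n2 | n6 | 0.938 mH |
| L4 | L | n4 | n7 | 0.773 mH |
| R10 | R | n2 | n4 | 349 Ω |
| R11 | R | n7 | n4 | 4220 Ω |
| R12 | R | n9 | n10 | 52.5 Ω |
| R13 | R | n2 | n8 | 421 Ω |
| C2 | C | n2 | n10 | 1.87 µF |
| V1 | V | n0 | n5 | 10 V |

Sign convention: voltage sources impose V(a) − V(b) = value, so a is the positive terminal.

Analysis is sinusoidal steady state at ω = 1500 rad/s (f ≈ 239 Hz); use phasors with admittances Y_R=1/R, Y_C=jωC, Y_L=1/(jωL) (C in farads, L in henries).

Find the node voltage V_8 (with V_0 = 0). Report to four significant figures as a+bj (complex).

-9.484+0.09173j V

MNA unknowns: 10 node voltages V₁..V_10 plus 1 source current (V1)
R1: Y=0.006667+0.000j on G[9,8]
R2: Y=0.0001091+0.000j on G[7,3]
R3: Y=0.006410+0.000j on G[4,2]
R4: Y=0.001912+0.000j on G[9,7]
L1: Y=0.000-1.418j on G[2,7]
R5: Y=0.4184+0.000j on G[6,1]
C1: Y=0.000+0.02955j on G[1,6]
R6: Y=0.005618+0.000j on G[8,1]
R7: Y=0.1587+0.000j on G[8,5]
R8: Y=0.3425+0.000j on G[3,2]
R9: Y=0.9901+0.000j on G[10,0]
L2: Y=0.000-1.927j on G[10,9]
L3: Y=0.000-0.7107j on G[2,6]
L4: Y=0.000-0.8624j on G[4,7]
R10: Y=0.002865+0.000j on G[2,4]
R11: Y=0.0002370+0.000j on G[7,4]
R12: Y=0.01905+0.000j on G[9,10]
R13: Y=0.002375+0.000j on G[2,8]
C2: Y=0.000+0.002805j on G[2,10]
V1: row V0−V5=10, i_V1 at 0,5
solve → V1=-7.090+2.022j, V2=-7.071+2.065j, V3=-7.071+2.065j, V4=-7.068+2.074j, V5=-10.00+0.000j, V6=-7.056+2.046j, V7=-7.068+2.074j, V8=-9.484+0.09173j, V9=-0.08567-0.05413j, V10=-0.08266-0.01471j
aux → i_V1=-0.08184-0.01456j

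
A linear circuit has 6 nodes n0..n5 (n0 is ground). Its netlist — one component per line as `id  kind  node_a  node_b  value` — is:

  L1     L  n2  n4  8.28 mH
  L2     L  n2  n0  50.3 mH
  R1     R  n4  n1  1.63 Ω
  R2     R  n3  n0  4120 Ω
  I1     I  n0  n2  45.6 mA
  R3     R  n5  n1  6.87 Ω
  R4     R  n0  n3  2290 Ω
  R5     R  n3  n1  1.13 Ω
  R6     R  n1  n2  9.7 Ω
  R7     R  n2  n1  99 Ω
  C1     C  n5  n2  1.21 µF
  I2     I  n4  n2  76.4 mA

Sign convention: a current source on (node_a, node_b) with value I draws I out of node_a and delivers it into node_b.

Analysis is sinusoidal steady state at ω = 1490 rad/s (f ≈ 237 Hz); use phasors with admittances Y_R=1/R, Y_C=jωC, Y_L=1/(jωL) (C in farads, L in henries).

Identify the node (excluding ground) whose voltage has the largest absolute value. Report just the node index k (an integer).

2

Element admittances at ω=1490 rad/s:
  Y(L1) = 0.000-0.08106j S between n2,n4
  Y(L2) = 0.000-0.01334j S between n2,n0
  Y(R1) = 0.6135+0.000j S between n4,n1
  Y(R2) = 0.0002427+0.000j S between n3,n0
  I1: injects 0.0456 A into n2 (from n0)
  Y(R3) = 0.1456+0.000j S between n5,n1
  Y(R4) = 0.0004367+0.000j S between n0,n3
  Y(R5) = 0.8850+0.000j S between n3,n1
  Y(R6) = 0.1031+0.000j S between n1,n2
  Y(R7) = 0.01010+0.000j S between n2,n1
  Y(C1) = 0.000+0.001803j S between n5,n2
  I2: injects 0.0764 A into n2 (from n4)
Assemble and solve the 5×5 MNA system:
  V(n1)=-0.2330+3.087j  V(n2)=0.1571+3.429j  V(n3)=-0.2328+3.085j  V(n4)=-0.3042+3.026j  V(n5)=-0.2371+3.092j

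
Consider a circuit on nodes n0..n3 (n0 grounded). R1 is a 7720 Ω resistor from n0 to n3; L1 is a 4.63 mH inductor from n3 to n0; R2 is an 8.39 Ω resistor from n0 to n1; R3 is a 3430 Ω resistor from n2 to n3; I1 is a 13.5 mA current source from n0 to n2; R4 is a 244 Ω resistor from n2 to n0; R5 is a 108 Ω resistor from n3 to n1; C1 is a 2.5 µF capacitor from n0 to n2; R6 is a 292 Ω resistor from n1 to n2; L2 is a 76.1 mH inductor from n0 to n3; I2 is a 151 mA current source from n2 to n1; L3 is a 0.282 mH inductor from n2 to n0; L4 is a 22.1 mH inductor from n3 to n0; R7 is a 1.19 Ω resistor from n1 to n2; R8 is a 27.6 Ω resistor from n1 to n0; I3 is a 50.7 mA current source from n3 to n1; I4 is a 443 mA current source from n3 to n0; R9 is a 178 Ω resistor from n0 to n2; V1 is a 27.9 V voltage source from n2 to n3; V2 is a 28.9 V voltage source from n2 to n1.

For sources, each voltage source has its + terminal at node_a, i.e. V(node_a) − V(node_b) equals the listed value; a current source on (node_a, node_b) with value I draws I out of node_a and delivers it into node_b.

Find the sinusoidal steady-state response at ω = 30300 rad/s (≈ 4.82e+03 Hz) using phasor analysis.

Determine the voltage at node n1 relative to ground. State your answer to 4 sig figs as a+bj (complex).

MNA unknowns: 3 node voltages V₁..V_3 plus 2 source currents (V1, V2)
R1: Y=0.0001295+0.000j on G[0,3]
L1: Y=0.000-0.007128j on G[3,0]
R2: Y=0.1192+0.000j on G[0,1]
R3: Y=0.0002915+0.000j on G[2,3]
I1: z[0]−=0.0135, z[2]+=0.0135
R4: Y=0.004098+0.000j on G[2,0]
R5: Y=0.009259+0.000j on G[3,1]
C1: Y=0.000+0.07575j on G[0,2]
R6: Y=0.003425+0.000j on G[1,2]
L2: Y=0.000-0.0004337j on G[0,3]
I2: z[2]−=0.151, z[1]+=0.151
L3: Y=0.000-0.1170j on G[2,0]
L4: Y=0.000-0.001493j on G[3,0]
R7: Y=0.8403+0.000j on G[1,2]
R8: Y=0.03623+0.000j on G[1,0]
I3: z[3]−=0.0507, z[1]+=0.0507
I4: z[3]−=0.443, z[0]+=0.443
R9: Y=0.005618+0.000j on G[0,2]
V1: row V2−V3=27.9, i_V1 at 2,3
V2: row V2−V1=28.9, i_V2 at 2,1
solve → V1=-5.961+5.458j, V2=22.94+5.458j, V3=-4.961+5.458j
aux → i_V1=0.5436+0.04563j, i_V2=-25.52+0.8483j

-5.961+5.458j V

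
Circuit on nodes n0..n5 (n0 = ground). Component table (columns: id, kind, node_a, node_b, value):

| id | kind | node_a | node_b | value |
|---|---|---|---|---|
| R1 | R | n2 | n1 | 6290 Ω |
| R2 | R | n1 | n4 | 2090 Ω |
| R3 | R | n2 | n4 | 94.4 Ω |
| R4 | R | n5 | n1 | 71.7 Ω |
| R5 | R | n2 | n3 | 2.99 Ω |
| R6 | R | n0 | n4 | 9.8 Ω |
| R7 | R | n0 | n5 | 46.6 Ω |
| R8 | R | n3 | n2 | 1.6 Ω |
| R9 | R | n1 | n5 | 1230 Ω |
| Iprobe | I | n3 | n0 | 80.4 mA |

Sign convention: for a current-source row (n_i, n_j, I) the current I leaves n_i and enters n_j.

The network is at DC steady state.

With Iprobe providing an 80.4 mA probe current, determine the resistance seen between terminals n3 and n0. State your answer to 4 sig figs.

R_eq = 103.5 Ω

Element admittances at DC:
  Y(R1) = 0.0001590 S between n2,n1
  Y(R2) = 0.0004785 S between n1,n4
  Y(R3) = 0.01059 S between n2,n4
  Y(R4) = 0.01395 S between n5,n1
  Y(R5) = 0.3344 S between n2,n3
  Y(R6) = 0.1020 S between n0,n4
  Y(R7) = 0.02146 S between n0,n5
  Y(R8) = 0.6250 S between n3,n2
  Y(R9) = 0.0008130 S between n1,n5
  Iprobe: injects 0.0804 A into n0 (from n3)
Assemble and solve the 5×5 MNA system:
  V(n1)=-0.1790  V(n2)=-8.241  V(n3)=-8.325  V(n4)=-0.7726  V(n5)=-0.07296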